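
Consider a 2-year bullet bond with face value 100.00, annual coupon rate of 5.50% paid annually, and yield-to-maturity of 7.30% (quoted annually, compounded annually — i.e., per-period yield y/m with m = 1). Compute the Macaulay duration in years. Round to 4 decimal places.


Coupon per period c = face * coupon_rate / m = 5.500000
Periods per year m = 1; per-period yield y/m = 0.073000
Number of cashflows N = 2
Cashflows (t years, CF_t, discount factor 1/(1+y/m)^(m*t), PV):
  t = 1.0000: CF_t = 5.500000, DF = 0.931966, PV = 5.125815
  t = 2.0000: CF_t = 105.500000, DF = 0.868561, PV = 91.633234
Price P = sum_t PV_t = 96.759050
Macaulay numerator sum_t t * PV_t:
  t * PV_t at t = 1.0000: 5.125815
  t * PV_t at t = 2.0000: 183.266469
Macaulay duration D = (sum_t t * PV_t) / P = 188.392284 / 96.759050 = 1.947025

Answer: Macaulay duration = 1.9470 years


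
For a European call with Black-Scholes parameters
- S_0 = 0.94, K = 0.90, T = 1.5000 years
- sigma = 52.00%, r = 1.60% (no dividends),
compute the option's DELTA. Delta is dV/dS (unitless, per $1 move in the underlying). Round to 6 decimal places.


d1 = 0.4243978265; d2 = -0.2124695066
phi(d1) = 0.3645850976; exp(-qT) = 1.0000000000; exp(-rT) = 0.9762857098
N(d1) = 0.6643621472
Delta = exp(-qT) * N(d1) = 1.0000000000 * 0.6643621472 = 0.664362

Answer: Delta = 0.664362


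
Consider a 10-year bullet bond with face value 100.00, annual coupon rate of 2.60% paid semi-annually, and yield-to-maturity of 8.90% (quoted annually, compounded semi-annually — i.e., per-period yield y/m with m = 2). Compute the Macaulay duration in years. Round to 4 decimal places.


Answer: Macaulay duration = 8.4228 years

Derivation:
Coupon per period c = face * coupon_rate / m = 1.300000
Periods per year m = 2; per-period yield y/m = 0.044500
Number of cashflows N = 20
Cashflows (t years, CF_t, discount factor 1/(1+y/m)^(m*t), PV):
  t = 0.5000: CF_t = 1.300000, DF = 0.957396, PV = 1.244615
  t = 1.0000: CF_t = 1.300000, DF = 0.916607, PV = 1.191589
  t = 1.5000: CF_t = 1.300000, DF = 0.877556, PV = 1.140822
  t = 2.0000: CF_t = 1.300000, DF = 0.840168, PV = 1.092219
  t = 2.5000: CF_t = 1.300000, DF = 0.804374, PV = 1.045686
  t = 3.0000: CF_t = 1.300000, DF = 0.770104, PV = 1.001135
  t = 3.5000: CF_t = 1.300000, DF = 0.737294, PV = 0.958483
  t = 4.0000: CF_t = 1.300000, DF = 0.705883, PV = 0.917647
  t = 4.5000: CF_t = 1.300000, DF = 0.675809, PV = 0.878552
  t = 5.0000: CF_t = 1.300000, DF = 0.647017, PV = 0.841122
  t = 5.5000: CF_t = 1.300000, DF = 0.619451, PV = 0.805287
  t = 6.0000: CF_t = 1.300000, DF = 0.593060, PV = 0.770978
  t = 6.5000: CF_t = 1.300000, DF = 0.567793, PV = 0.738131
  t = 7.0000: CF_t = 1.300000, DF = 0.543603, PV = 0.706684
  t = 7.5000: CF_t = 1.300000, DF = 0.520443, PV = 0.676576
  t = 8.0000: CF_t = 1.300000, DF = 0.498270, PV = 0.647751
  t = 8.5000: CF_t = 1.300000, DF = 0.477042, PV = 0.620154
  t = 9.0000: CF_t = 1.300000, DF = 0.456718, PV = 0.593733
  t = 9.5000: CF_t = 1.300000, DF = 0.437260, PV = 0.568438
  t = 10.0000: CF_t = 101.300000, DF = 0.418631, PV = 42.407294
Price P = sum_t PV_t = 58.846895
Macaulay numerator sum_t t * PV_t:
  t * PV_t at t = 0.5000: 0.622307
  t * PV_t at t = 1.0000: 1.191589
  t * PV_t at t = 1.5000: 1.711234
  t * PV_t at t = 2.0000: 2.184437
  t * PV_t at t = 2.5000: 2.614214
  t * PV_t at t = 3.0000: 3.003405
  t * PV_t at t = 3.5000: 3.354689
  t * PV_t at t = 4.0000: 3.670589
  t * PV_t at t = 4.5000: 3.953483
  t * PV_t at t = 5.0000: 4.205609
  t * PV_t at t = 5.5000: 4.429076
  t * PV_t at t = 6.0000: 4.625868
  t * PV_t at t = 6.5000: 4.797853
  t * PV_t at t = 7.0000: 4.946787
  t * PV_t at t = 7.5000: 5.074321
  t * PV_t at t = 8.0000: 5.182010
  t * PV_t at t = 8.5000: 5.271312
  t * PV_t at t = 9.0000: 5.343599
  t * PV_t at t = 9.5000: 5.400159
  t * PV_t at t = 10.0000: 424.072938
Macaulay duration D = (sum_t t * PV_t) / P = 495.655480 / 58.846895 = 8.422797


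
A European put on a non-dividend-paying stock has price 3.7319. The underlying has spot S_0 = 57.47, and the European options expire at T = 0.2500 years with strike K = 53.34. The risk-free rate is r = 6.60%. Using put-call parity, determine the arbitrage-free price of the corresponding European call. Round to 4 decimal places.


Put-call parity: C - P = S_0 * exp(-qT) - K * exp(-rT).
S_0 * exp(-qT) = 57.4700 * 1.00000000 = 57.47000000
K * exp(-rT) = 53.3400 * 0.98363538 = 52.46711114
C = P + S*exp(-qT) - K*exp(-rT)
C = 3.7319 + 57.47000000 - 52.46711114 = 8.7348

Answer: Call price = 8.7348


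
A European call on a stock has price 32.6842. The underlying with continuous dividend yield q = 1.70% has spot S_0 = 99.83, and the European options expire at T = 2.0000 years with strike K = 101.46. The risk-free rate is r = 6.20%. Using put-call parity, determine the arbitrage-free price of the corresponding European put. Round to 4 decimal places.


Answer: Put price = 25.8191

Derivation:
Put-call parity: C - P = S_0 * exp(-qT) - K * exp(-rT).
S_0 * exp(-qT) = 99.8300 * 0.96657150 = 96.49283331
K * exp(-rT) = 101.4600 * 0.88337984 = 89.62771866
P = C - S*exp(-qT) + K*exp(-rT)
P = 32.6842 - 96.49283331 + 89.62771866 = 25.8191


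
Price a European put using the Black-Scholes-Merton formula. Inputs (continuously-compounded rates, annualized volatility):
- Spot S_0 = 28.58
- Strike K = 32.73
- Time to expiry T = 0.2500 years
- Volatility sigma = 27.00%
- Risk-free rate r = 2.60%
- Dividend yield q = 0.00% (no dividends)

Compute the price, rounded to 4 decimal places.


d1 = (ln(S/K) + (r - q + 0.5*sigma^2) * T) / (sigma * sqrt(T)) = -0.88868456
d2 = d1 - sigma * sqrt(T) = -1.02368456
exp(-rT) = 0.99352108; exp(-qT) = 1.00000000
P = K * exp(-rT) * N(-d2) - S_0 * exp(-qT) * N(-d1)
N(-d1) = 0.81291369; N(-d2) = 0.84700786
P = 32.7300 * 0.99352108 * 0.84700786 - 28.5800 * 1.00000000 * 0.81291369 = 4.3099

Answer: Price = 4.3099


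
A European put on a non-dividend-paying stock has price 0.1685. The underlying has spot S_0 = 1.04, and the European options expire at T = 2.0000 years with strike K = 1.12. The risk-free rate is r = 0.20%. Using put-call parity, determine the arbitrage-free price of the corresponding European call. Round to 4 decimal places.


Answer: Call price = 0.0930

Derivation:
Put-call parity: C - P = S_0 * exp(-qT) - K * exp(-rT).
S_0 * exp(-qT) = 1.0400 * 1.00000000 = 1.04000000
K * exp(-rT) = 1.1200 * 0.99600799 = 1.11552895
C = P + S*exp(-qT) - K*exp(-rT)
C = 0.1685 + 1.04000000 - 1.11552895 = 0.0930


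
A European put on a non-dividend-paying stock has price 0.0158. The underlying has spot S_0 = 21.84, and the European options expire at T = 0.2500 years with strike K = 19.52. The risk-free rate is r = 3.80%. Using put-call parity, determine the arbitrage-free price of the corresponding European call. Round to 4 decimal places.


Put-call parity: C - P = S_0 * exp(-qT) - K * exp(-rT).
S_0 * exp(-qT) = 21.8400 * 1.00000000 = 21.84000000
K * exp(-rT) = 19.5200 * 0.99054498 = 19.33543806
C = P + S*exp(-qT) - K*exp(-rT)
C = 0.0158 + 21.84000000 - 19.33543806 = 2.5204

Answer: Call price = 2.5204


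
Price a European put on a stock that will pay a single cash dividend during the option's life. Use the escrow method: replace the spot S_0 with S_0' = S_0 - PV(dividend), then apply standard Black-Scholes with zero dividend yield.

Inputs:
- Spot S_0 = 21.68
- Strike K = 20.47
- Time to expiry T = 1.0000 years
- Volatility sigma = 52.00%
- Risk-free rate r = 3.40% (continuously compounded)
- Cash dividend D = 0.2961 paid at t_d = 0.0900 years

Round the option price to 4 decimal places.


PV(D) = D * exp(-r * t_d) = 0.2961 * 0.99694468 = 0.29519532
S_0' = S_0 - PV(D) = 21.6800 - 0.29519532 = 21.38480468
d1 = (ln(S_0'/K) + (r + sigma^2/2)*T) / (sigma*sqrt(T)) = 0.40946194
d2 = d1 - sigma*sqrt(T) = -0.11053806
exp(-rT) = 0.96657150
N(-d1) = 0.34110035; N(-d2) = 0.54400867
P = K * exp(-rT) * N(-d2) - S_0' * N(-d1) = 20.4700 * 0.96657150 * 0.54400867 - 21.38480468 * 0.34110035 = 3.4692

Answer: Price = 3.4692


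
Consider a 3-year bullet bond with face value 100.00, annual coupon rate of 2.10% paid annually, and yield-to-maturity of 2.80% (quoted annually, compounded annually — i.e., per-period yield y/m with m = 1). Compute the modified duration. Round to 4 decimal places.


Answer: Modified duration = 2.8580

Derivation:
Coupon per period c = face * coupon_rate / m = 2.100000
Periods per year m = 1; per-period yield y/m = 0.028000
Number of cashflows N = 3
Cashflows (t years, CF_t, discount factor 1/(1+y/m)^(m*t), PV):
  t = 1.0000: CF_t = 2.100000, DF = 0.972763, PV = 2.042802
  t = 2.0000: CF_t = 2.100000, DF = 0.946267, PV = 1.987161
  t = 3.0000: CF_t = 102.100000, DF = 0.920493, PV = 93.982371
Price P = sum_t PV_t = 98.012334
First compute Macaulay numerator sum_t t * PV_t:
  t * PV_t at t = 1.0000: 2.042802
  t * PV_t at t = 2.0000: 3.974322
  t * PV_t at t = 3.0000: 281.947114
Macaulay duration D = 287.964237 / 98.012334 = 2.938041
Modified duration = D / (1 + y/m) = 2.938041 / (1 + 0.028000) = 2.858016


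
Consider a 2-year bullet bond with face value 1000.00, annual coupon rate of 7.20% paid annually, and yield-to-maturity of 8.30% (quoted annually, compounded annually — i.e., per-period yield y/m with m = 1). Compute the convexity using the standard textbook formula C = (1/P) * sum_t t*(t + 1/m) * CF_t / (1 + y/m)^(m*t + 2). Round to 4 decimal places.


Coupon per period c = face * coupon_rate / m = 72.000000
Periods per year m = 1; per-period yield y/m = 0.083000
Number of cashflows N = 2
Cashflows (t years, CF_t, discount factor 1/(1+y/m)^(m*t), PV):
  t = 1.0000: CF_t = 72.000000, DF = 0.923361, PV = 66.481994
  t = 2.0000: CF_t = 1072.000000, DF = 0.852596, PV = 913.982483
Price P = sum_t PV_t = 980.464477
Convexity numerator sum_t t*(t + 1/m) * CF_t / (1+y/m)^(m*t + 2):
  t = 1.0000: term = 113.364512
  t = 2.0000: term = 4675.544655
Convexity = (1/P) * sum = 4788.909167 / 980.464477 = 4.884327

Answer: Convexity = 4.8843


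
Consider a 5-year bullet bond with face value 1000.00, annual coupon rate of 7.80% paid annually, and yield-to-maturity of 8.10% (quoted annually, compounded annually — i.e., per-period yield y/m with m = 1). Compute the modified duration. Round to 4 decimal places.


Answer: Modified duration = 3.9985

Derivation:
Coupon per period c = face * coupon_rate / m = 78.000000
Periods per year m = 1; per-period yield y/m = 0.081000
Number of cashflows N = 5
Cashflows (t years, CF_t, discount factor 1/(1+y/m)^(m*t), PV):
  t = 1.0000: CF_t = 78.000000, DF = 0.925069, PV = 72.155412
  t = 2.0000: CF_t = 78.000000, DF = 0.855753, PV = 66.748762
  t = 3.0000: CF_t = 78.000000, DF = 0.791631, PV = 61.747236
  t = 4.0000: CF_t = 78.000000, DF = 0.732314, PV = 57.120477
  t = 5.0000: CF_t = 1078.000000, DF = 0.677441, PV = 730.281487
Price P = sum_t PV_t = 988.053373
First compute Macaulay numerator sum_t t * PV_t:
  t * PV_t at t = 1.0000: 72.155412
  t * PV_t at t = 2.0000: 133.497524
  t * PV_t at t = 3.0000: 185.241708
  t * PV_t at t = 4.0000: 228.481909
  t * PV_t at t = 5.0000: 3651.407434
Macaulay duration D = 4270.783986 / 988.053373 = 4.322422
Modified duration = D / (1 + y/m) = 4.322422 / (1 + 0.081000) = 3.998541


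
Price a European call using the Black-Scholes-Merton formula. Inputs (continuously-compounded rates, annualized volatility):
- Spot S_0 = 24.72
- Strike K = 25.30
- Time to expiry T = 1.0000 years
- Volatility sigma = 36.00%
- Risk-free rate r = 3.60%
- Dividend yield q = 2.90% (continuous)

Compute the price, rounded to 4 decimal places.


Answer: Price = 3.2657

Derivation:
d1 = (ln(S/K) + (r - q + 0.5*sigma^2) * T) / (sigma * sqrt(T)) = 0.13502288
d2 = d1 - sigma * sqrt(T) = -0.22497712
exp(-rT) = 0.96464029; exp(-qT) = 0.97141646
C = S_0 * exp(-qT) * N(d1) - K * exp(-rT) * N(d2)
N(d1) = 0.55370311; N(d2) = 0.41099854
C = 24.7200 * 0.97141646 * 0.55370311 - 25.3000 * 0.96464029 * 0.41099854 = 3.2657


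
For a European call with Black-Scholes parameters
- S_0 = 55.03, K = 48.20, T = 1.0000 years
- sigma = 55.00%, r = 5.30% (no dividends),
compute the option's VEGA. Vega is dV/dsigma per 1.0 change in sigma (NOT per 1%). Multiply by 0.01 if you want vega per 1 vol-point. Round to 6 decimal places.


Answer: Vega = 18.201051

Derivation:
d1 = 0.6123081273; d2 = 0.0623081273
phi(d1) = 0.3307477911; exp(-qT) = 1.0000000000; exp(-rT) = 0.9483800125
Vega = S * exp(-qT) * phi(d1) * sqrt(T) = 55.0300 * 1.0000000000 * 0.3307477911 * 1.0000000000 = 18.201051


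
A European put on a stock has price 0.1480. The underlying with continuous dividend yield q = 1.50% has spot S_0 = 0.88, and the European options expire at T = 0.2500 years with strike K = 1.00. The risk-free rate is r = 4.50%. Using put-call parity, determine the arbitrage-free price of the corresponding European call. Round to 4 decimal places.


Put-call parity: C - P = S_0 * exp(-qT) - K * exp(-rT).
S_0 * exp(-qT) = 0.8800 * 0.99625702 = 0.87670618
K * exp(-rT) = 1.0000 * 0.98881304 = 0.98881304
C = P + S*exp(-qT) - K*exp(-rT)
C = 0.1480 + 0.87670618 - 0.98881304 = 0.0359

Answer: Call price = 0.0359


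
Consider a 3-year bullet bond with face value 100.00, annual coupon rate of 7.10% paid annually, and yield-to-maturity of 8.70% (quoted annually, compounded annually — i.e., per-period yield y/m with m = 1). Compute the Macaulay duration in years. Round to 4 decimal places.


Answer: Macaulay duration = 2.8012 years

Derivation:
Coupon per period c = face * coupon_rate / m = 7.100000
Periods per year m = 1; per-period yield y/m = 0.087000
Number of cashflows N = 3
Cashflows (t years, CF_t, discount factor 1/(1+y/m)^(m*t), PV):
  t = 1.0000: CF_t = 7.100000, DF = 0.919963, PV = 6.531739
  t = 2.0000: CF_t = 7.100000, DF = 0.846332, PV = 6.008959
  t = 3.0000: CF_t = 107.100000, DF = 0.778595, PV = 83.387478
Price P = sum_t PV_t = 95.928176
Macaulay numerator sum_t t * PV_t:
  t * PV_t at t = 1.0000: 6.531739
  t * PV_t at t = 2.0000: 12.017919
  t * PV_t at t = 3.0000: 250.162434
Macaulay duration D = (sum_t t * PV_t) / P = 268.712091 / 95.928176 = 2.801180


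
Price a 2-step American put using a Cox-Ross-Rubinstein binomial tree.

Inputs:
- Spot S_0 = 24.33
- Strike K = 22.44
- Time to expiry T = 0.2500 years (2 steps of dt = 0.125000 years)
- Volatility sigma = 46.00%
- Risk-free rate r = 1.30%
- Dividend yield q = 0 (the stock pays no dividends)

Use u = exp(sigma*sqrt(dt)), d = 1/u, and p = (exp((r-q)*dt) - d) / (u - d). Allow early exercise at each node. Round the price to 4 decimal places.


dt = T/N = 0.125000
u = exp(sigma*sqrt(dt)) = 1.176607; d = 1/u = 0.849902
p = (exp((r-q)*dt) - d) / (u - d) = 0.464409
Discount per step: exp(-r*dt) = 0.998376
Stock lattice S(k, i) with i counting down-moves:
  k=0: S(0,0) = 24.3300
  k=1: S(1,0) = 28.6268; S(1,1) = 20.6781
  k=2: S(2,0) = 33.6825; S(2,1) = 24.3300; S(2,2) = 17.5744
Terminal payoffs V(N, i) = max(K - S_T, 0):
  V(2,0) = 0.000000; V(2,1) = 0.000000; V(2,2) = 4.865640
Backward induction: V(k, i) = exp(-r*dt) * [p * V(k+1, i) + (1-p) * V(k+1, i+1)]; then take max(V_cont, immediate exercise) for American.
  V(1,0) = exp(-r*dt) * [p*0.000000 + (1-p)*0.000000] = 0.000000; exercise = 0.000000; V(1,0) = max -> 0.000000
  V(1,1) = exp(-r*dt) * [p*0.000000 + (1-p)*4.865640] = 2.601763; exercise = 1.761891; V(1,1) = max -> 2.601763
  V(0,0) = exp(-r*dt) * [p*0.000000 + (1-p)*2.601763] = 1.391219; exercise = 0.000000; V(0,0) = max -> 1.391219

Answer: Price = V(0,0) = 1.3912


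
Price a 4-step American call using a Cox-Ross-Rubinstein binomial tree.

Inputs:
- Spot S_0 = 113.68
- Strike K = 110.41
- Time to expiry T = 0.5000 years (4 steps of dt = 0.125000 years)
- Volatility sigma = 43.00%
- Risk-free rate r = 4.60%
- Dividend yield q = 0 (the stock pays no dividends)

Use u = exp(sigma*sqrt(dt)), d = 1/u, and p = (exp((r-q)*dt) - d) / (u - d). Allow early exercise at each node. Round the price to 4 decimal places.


Answer: Price = V(0,0) = 16.1981

Derivation:
dt = T/N = 0.125000
u = exp(sigma*sqrt(dt)) = 1.164193; d = 1/u = 0.858964
p = (exp((r-q)*dt) - d) / (u - d) = 0.480959
Discount per step: exp(-r*dt) = 0.994266
Stock lattice S(k, i) with i counting down-moves:
  k=0: S(0,0) = 113.6800
  k=1: S(1,0) = 132.3454; S(1,1) = 97.6471
  k=2: S(2,0) = 154.0756; S(2,1) = 113.6800; S(2,2) = 83.8753
  k=3: S(3,0) = 179.3737; S(3,1) = 132.3454; S(3,2) = 97.6471; S(3,3) = 72.0459
  k=4: S(4,0) = 208.8256; S(4,1) = 154.0756; S(4,2) = 113.6800; S(4,3) = 83.8753; S(4,4) = 61.8849
Terminal payoffs V(N, i) = max(S_T - K, 0):
  V(4,0) = 98.415571; V(4,1) = 43.665601; V(4,2) = 3.270000; V(4,3) = 0.000000; V(4,4) = 0.000000
Backward induction: V(k, i) = exp(-r*dt) * [p * V(k+1, i) + (1-p) * V(k+1, i+1)]; then take max(V_cont, immediate exercise) for American.
  V(3,0) = exp(-r*dt) * [p*98.415571 + (1-p)*43.665601] = 69.596739; exercise = 68.963703; V(3,0) = max -> 69.596739
  V(3,1) = exp(-r*dt) * [p*43.665601 + (1-p)*3.270000] = 22.568472; exercise = 21.935436; V(3,1) = max -> 22.568472
  V(3,2) = exp(-r*dt) * [p*3.270000 + (1-p)*0.000000] = 1.563718; exercise = 0.000000; V(3,2) = max -> 1.563718
  V(3,3) = exp(-r*dt) * [p*0.000000 + (1-p)*0.000000] = 0.000000; exercise = 0.000000; V(3,3) = max -> 0.000000
  V(2,0) = exp(-r*dt) * [p*69.596739 + (1-p)*22.568472] = 44.928043; exercise = 43.665601; V(2,0) = max -> 44.928043
  V(2,1) = exp(-r*dt) * [p*22.568472 + (1-p)*1.563718] = 11.599248; exercise = 3.270000; V(2,1) = max -> 11.599248
  V(2,2) = exp(-r*dt) * [p*1.563718 + (1-p)*0.000000] = 0.747771; exercise = 0.000000; V(2,2) = max -> 0.747771
  V(1,0) = exp(-r*dt) * [p*44.928043 + (1-p)*11.599248] = 27.470610; exercise = 21.935436; V(1,0) = max -> 27.470610
  V(1,1) = exp(-r*dt) * [p*11.599248 + (1-p)*0.747771] = 5.932672; exercise = 0.000000; V(1,1) = max -> 5.932672
  V(0,0) = exp(-r*dt) * [p*27.470610 + (1-p)*5.932672] = 16.198122; exercise = 3.270000; V(0,0) = max -> 16.198122


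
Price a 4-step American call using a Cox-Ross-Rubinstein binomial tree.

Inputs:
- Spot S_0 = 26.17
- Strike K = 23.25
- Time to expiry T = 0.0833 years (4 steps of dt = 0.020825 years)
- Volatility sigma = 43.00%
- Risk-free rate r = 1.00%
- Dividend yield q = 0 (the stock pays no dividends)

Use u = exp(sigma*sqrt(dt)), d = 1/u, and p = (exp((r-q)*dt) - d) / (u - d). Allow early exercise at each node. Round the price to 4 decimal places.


dt = T/N = 0.020825
u = exp(sigma*sqrt(dt)) = 1.064018; d = 1/u = 0.939833
p = (exp((r-q)*dt) - d) / (u - d) = 0.486169
Discount per step: exp(-r*dt) = 0.999792
Stock lattice S(k, i) with i counting down-moves:
  k=0: S(0,0) = 26.1700
  k=1: S(1,0) = 27.8454; S(1,1) = 24.5954
  k=2: S(2,0) = 29.6280; S(2,1) = 26.1700; S(2,2) = 23.1156
  k=3: S(3,0) = 31.5247; S(3,1) = 27.8454; S(3,2) = 24.5954; S(3,3) = 21.7248
  k=4: S(4,0) = 33.5429; S(4,1) = 29.6280; S(4,2) = 26.1700; S(4,3) = 23.1156; S(4,4) = 20.4177
Terminal payoffs V(N, i) = max(S_T - K, 0):
  V(4,0) = 10.292882; V(4,1) = 6.377980; V(4,2) = 2.920000; V(4,3) = 0.000000; V(4,4) = 0.000000
Backward induction: V(k, i) = exp(-r*dt) * [p * V(k+1, i) + (1-p) * V(k+1, i+1)]; then take max(V_cont, immediate exercise) for American.
  V(3,0) = exp(-r*dt) * [p*10.292882 + (1-p)*6.377980] = 8.279559; exercise = 8.274718; V(3,0) = max -> 8.279559
  V(3,1) = exp(-r*dt) * [p*6.377980 + (1-p)*2.920000] = 4.600204; exercise = 4.595363; V(3,1) = max -> 4.600204
  V(3,2) = exp(-r*dt) * [p*2.920000 + (1-p)*0.000000] = 1.419318; exercise = 1.345438; V(3,2) = max -> 1.419318
  V(3,3) = exp(-r*dt) * [p*0.000000 + (1-p)*0.000000] = 0.000000; exercise = 0.000000; V(3,3) = max -> 0.000000
  V(2,0) = exp(-r*dt) * [p*8.279559 + (1-p)*4.600204] = 6.387662; exercise = 6.377980; V(2,0) = max -> 6.387662
  V(2,1) = exp(-r*dt) * [p*4.600204 + (1-p)*1.419318] = 2.965148; exercise = 2.920000; V(2,1) = max -> 2.965148
  V(2,2) = exp(-r*dt) * [p*1.419318 + (1-p)*0.000000] = 0.689884; exercise = 0.000000; V(2,2) = max -> 0.689884
  V(1,0) = exp(-r*dt) * [p*6.387662 + (1-p)*2.965148] = 4.628104; exercise = 4.595363; V(1,0) = max -> 4.628104
  V(1,1) = exp(-r*dt) * [p*2.965148 + (1-p)*0.689884] = 1.795673; exercise = 1.345438; V(1,1) = max -> 1.795673
  V(0,0) = exp(-r*dt) * [p*4.628104 + (1-p)*1.795673] = 3.172052; exercise = 2.920000; V(0,0) = max -> 3.172052

Answer: Price = V(0,0) = 3.1721


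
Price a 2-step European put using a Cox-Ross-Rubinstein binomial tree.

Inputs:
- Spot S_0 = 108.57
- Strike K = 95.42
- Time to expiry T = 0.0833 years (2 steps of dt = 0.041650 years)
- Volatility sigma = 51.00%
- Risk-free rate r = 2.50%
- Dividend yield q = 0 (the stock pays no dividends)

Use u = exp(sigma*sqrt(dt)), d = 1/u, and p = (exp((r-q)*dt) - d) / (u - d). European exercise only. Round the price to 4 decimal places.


Answer: Price = V(0,0) = 1.9647

Derivation:
dt = T/N = 0.041650
u = exp(sigma*sqrt(dt)) = 1.109692; d = 1/u = 0.901151
p = (exp((r-q)*dt) - d) / (u - d) = 0.478998
Discount per step: exp(-r*dt) = 0.998959
Stock lattice S(k, i) with i counting down-moves:
  k=0: S(0,0) = 108.5700
  k=1: S(1,0) = 120.4793; S(1,1) = 97.8380
  k=2: S(2,0) = 133.6949; S(2,1) = 108.5700; S(2,2) = 88.1668
Terminal payoffs V(N, i) = max(K - S_T, 0):
  V(2,0) = 0.000000; V(2,1) = 0.000000; V(2,2) = 7.253229
Backward induction: V(k, i) = exp(-r*dt) * [p * V(k+1, i) + (1-p) * V(k+1, i+1)].
  V(1,0) = exp(-r*dt) * [p*0.000000 + (1-p)*0.000000] = 0.000000
  V(1,1) = exp(-r*dt) * [p*0.000000 + (1-p)*7.253229] = 3.775011
  V(0,0) = exp(-r*dt) * [p*0.000000 + (1-p)*3.775011] = 1.964740


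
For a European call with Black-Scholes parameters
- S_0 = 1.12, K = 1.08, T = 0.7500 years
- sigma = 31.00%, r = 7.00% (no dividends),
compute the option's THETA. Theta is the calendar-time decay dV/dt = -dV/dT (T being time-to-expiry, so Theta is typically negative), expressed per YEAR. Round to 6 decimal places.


d1 = 0.4652517330; d2 = 0.1967838578
phi(d1) = 0.3580193941; exp(-qT) = 1.0000000000; exp(-rT) = 0.9488543211
Theta = -S*exp(-qT)*phi(d1)*sigma/(2*sqrt(T)) - r*K*exp(-rT)*N(d2) + q*S*exp(-qT)*N(d1)
N(d1) = 0.6791244023; N(d2) = 0.5780016581; sqrt(T) = 0.8660254038
Term 1 = -1.1200 * 1.0000000000 * 0.3580193941 * 0.3100 / (2 * 0.8660254038) = -0.0717671405
Term 2 = -0.0700 * 1.0800 * 0.9488543211 * 0.5780016581 = -0.0414620164
Term 3 = 0 (no dividend yield, q = 0)
Theta = -0.0717671405 + (-0.0414620164) + (0.0000000000) = -0.113229

Answer: Theta = -0.113229


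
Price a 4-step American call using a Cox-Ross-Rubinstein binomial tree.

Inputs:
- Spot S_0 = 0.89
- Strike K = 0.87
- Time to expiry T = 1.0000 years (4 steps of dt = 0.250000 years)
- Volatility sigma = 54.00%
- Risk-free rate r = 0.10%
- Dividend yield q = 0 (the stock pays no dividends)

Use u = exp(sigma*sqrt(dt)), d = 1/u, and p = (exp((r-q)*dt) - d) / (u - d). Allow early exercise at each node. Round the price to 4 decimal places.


dt = T/N = 0.250000
u = exp(sigma*sqrt(dt)) = 1.309964; d = 1/u = 0.763379
p = (exp((r-q)*dt) - d) / (u - d) = 0.433365
Discount per step: exp(-r*dt) = 0.999750
Stock lattice S(k, i) with i counting down-moves:
  k=0: S(0,0) = 0.8900
  k=1: S(1,0) = 1.1659; S(1,1) = 0.6794
  k=2: S(2,0) = 1.5272; S(2,1) = 0.8900; S(2,2) = 0.5186
  k=3: S(3,0) = 2.0006; S(3,1) = 1.1659; S(3,2) = 0.6794; S(3,3) = 0.3959
  k=4: S(4,0) = 2.6208; S(4,1) = 1.5272; S(4,2) = 0.8900; S(4,3) = 0.5186; S(4,4) = 0.3022
Terminal payoffs V(N, i) = max(S_T - K, 0):
  V(4,0) = 1.750765; V(4,1) = 0.657246; V(4,2) = 0.020000; V(4,3) = 0.000000; V(4,4) = 0.000000
Backward induction: V(k, i) = exp(-r*dt) * [p * V(k+1, i) + (1-p) * V(k+1, i+1)]; then take max(V_cont, immediate exercise) for American.
  V(3,0) = exp(-r*dt) * [p*1.750765 + (1-p)*0.657246] = 1.130856; exercise = 1.130638; V(3,0) = max -> 1.130856
  V(3,1) = exp(-r*dt) * [p*0.657246 + (1-p)*0.020000] = 0.296086; exercise = 0.295868; V(3,1) = max -> 0.296086
  V(3,2) = exp(-r*dt) * [p*0.020000 + (1-p)*0.000000] = 0.008665; exercise = 0.000000; V(3,2) = max -> 0.008665
  V(3,3) = exp(-r*dt) * [p*0.000000 + (1-p)*0.000000] = 0.000000; exercise = 0.000000; V(3,3) = max -> 0.000000
  V(2,0) = exp(-r*dt) * [p*1.130856 + (1-p)*0.296086] = 0.657681; exercise = 0.657246; V(2,0) = max -> 0.657681
  V(2,1) = exp(-r*dt) * [p*0.296086 + (1-p)*0.008665] = 0.133190; exercise = 0.020000; V(2,1) = max -> 0.133190
  V(2,2) = exp(-r*dt) * [p*0.008665 + (1-p)*0.000000] = 0.003754; exercise = 0.000000; V(2,2) = max -> 0.003754
  V(1,0) = exp(-r*dt) * [p*0.657681 + (1-p)*0.133190] = 0.360396; exercise = 0.295868; V(1,0) = max -> 0.360396
  V(1,1) = exp(-r*dt) * [p*0.133190 + (1-p)*0.003754] = 0.059832; exercise = 0.000000; V(1,1) = max -> 0.059832
  V(0,0) = exp(-r*dt) * [p*0.360396 + (1-p)*0.059832] = 0.190038; exercise = 0.020000; V(0,0) = max -> 0.190038

Answer: Price = V(0,0) = 0.1900


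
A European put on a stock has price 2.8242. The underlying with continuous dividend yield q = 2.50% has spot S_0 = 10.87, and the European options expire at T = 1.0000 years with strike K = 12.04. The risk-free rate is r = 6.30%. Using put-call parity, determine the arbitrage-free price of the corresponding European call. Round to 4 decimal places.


Put-call parity: C - P = S_0 * exp(-qT) - K * exp(-rT).
S_0 * exp(-qT) = 10.8700 * 0.97530991 = 10.60161874
K * exp(-rT) = 12.0400 * 0.93894347 = 11.30487942
C = P + S*exp(-qT) - K*exp(-rT)
C = 2.8242 + 10.60161874 - 11.30487942 = 2.1209

Answer: Call price = 2.1209


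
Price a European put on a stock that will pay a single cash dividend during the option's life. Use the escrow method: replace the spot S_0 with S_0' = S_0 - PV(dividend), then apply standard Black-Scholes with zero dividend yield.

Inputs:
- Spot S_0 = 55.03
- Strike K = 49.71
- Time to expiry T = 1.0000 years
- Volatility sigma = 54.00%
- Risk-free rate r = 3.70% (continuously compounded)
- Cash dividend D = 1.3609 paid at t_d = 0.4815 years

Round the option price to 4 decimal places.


Answer: Price = 8.1519

Derivation:
PV(D) = D * exp(-r * t_d) = 1.3609 * 0.98234226 = 1.33686958
S_0' = S_0 - PV(D) = 55.0300 - 1.33686958 = 53.69313042
d1 = (ln(S_0'/K) + (r + sigma^2/2)*T) / (sigma*sqrt(T)) = 0.48125731
d2 = d1 - sigma*sqrt(T) = -0.05874269
exp(-rT) = 0.96367614
N(-d1) = 0.31516682; N(-d2) = 0.52342147
P = K * exp(-rT) * N(-d2) - S_0' * N(-d1) = 49.7100 * 0.96367614 * 0.52342147 - 53.69313042 * 0.31516682 = 8.1519


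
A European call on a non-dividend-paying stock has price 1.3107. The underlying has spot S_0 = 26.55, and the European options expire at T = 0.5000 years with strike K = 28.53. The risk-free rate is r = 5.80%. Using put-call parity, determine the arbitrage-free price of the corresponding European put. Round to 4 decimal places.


Answer: Put price = 2.4752

Derivation:
Put-call parity: C - P = S_0 * exp(-qT) - K * exp(-rT).
S_0 * exp(-qT) = 26.5500 * 1.00000000 = 26.55000000
K * exp(-rT) = 28.5300 * 0.97141646 = 27.71451173
P = C - S*exp(-qT) + K*exp(-rT)
P = 1.3107 - 26.55000000 + 27.71451173 = 2.4752


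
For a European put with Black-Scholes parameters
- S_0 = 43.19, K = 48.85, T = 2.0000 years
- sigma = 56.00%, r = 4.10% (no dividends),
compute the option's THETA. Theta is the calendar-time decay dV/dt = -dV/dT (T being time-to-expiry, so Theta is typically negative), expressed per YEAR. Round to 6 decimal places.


Answer: Theta = -1.973794

Derivation:
d1 = 0.3440258950; d2 = -0.4479336999
phi(d1) = 0.3760190615; exp(-qT) = 1.0000000000; exp(-rT) = 0.9212719587
Theta = -S*exp(-qT)*phi(d1)*sigma/(2*sqrt(T)) + r*K*exp(-rT)*N(-d2) - q*S*exp(-qT)*N(-d1)
N(-d1) = 0.3654134060; N(-d2) = 0.6728994769; sqrt(T) = 1.4142135624
Term 1 = -43.1900 * 1.0000000000 * 0.3760190615 * 0.5600 / (2 * 1.4142135624) = -3.2154080794
Term 2 = 0.0410 * 48.8500 * 0.9212719587 * 0.6728994769 = 1.2416136199
Term 3 = 0 (no dividend yield, q = 0)
Theta = -3.2154080794 + (1.2416136199) + (0.0000000000) = -1.973794


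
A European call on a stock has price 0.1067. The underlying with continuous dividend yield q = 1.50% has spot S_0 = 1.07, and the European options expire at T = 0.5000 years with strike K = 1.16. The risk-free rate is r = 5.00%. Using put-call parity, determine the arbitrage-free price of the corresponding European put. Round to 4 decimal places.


Answer: Put price = 0.1761

Derivation:
Put-call parity: C - P = S_0 * exp(-qT) - K * exp(-rT).
S_0 * exp(-qT) = 1.0700 * 0.99252805 = 1.06200502
K * exp(-rT) = 1.1600 * 0.97530991 = 1.13135950
P = C - S*exp(-qT) + K*exp(-rT)
P = 0.1067 - 1.06200502 + 1.13135950 = 0.1761


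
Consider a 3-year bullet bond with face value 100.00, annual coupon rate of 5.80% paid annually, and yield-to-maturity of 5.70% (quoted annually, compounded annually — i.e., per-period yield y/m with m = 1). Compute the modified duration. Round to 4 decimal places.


Coupon per period c = face * coupon_rate / m = 5.800000
Periods per year m = 1; per-period yield y/m = 0.057000
Number of cashflows N = 3
Cashflows (t years, CF_t, discount factor 1/(1+y/m)^(m*t), PV):
  t = 1.0000: CF_t = 5.800000, DF = 0.946074, PV = 5.487228
  t = 2.0000: CF_t = 5.800000, DF = 0.895056, PV = 5.191323
  t = 3.0000: CF_t = 105.800000, DF = 0.846789, PV = 89.590241
Price P = sum_t PV_t = 100.268792
First compute Macaulay numerator sum_t t * PV_t:
  t * PV_t at t = 1.0000: 5.487228
  t * PV_t at t = 2.0000: 10.382645
  t * PV_t at t = 3.0000: 268.770724
Macaulay duration D = 284.640597 / 100.268792 = 2.838776
Modified duration = D / (1 + y/m) = 2.838776 / (1 + 0.057000) = 2.685691

Answer: Modified duration = 2.6857


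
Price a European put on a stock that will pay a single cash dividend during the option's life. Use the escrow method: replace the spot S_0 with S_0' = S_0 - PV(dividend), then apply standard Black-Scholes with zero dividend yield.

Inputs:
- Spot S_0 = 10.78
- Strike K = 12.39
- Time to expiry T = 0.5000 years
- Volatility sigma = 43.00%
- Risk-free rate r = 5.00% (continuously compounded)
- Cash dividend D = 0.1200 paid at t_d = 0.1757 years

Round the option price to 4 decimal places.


PV(D) = D * exp(-r * t_d) = 0.1200 * 0.99125348 = 0.11895042
S_0' = S_0 - PV(D) = 10.7800 - 0.11895042 = 10.66104958
d1 = (ln(S_0'/K) + (r + sigma^2/2)*T) / (sigma*sqrt(T)) = -0.26004369
d2 = d1 - sigma*sqrt(T) = -0.56409960
exp(-rT) = 0.97530991
N(-d1) = 0.60258496; N(-d2) = 0.71365683
P = K * exp(-rT) * N(-d2) - S_0' * N(-d1) = 12.3900 * 0.97530991 * 0.71365683 - 10.66104958 * 0.60258496 = 2.1997

Answer: Price = 2.1997


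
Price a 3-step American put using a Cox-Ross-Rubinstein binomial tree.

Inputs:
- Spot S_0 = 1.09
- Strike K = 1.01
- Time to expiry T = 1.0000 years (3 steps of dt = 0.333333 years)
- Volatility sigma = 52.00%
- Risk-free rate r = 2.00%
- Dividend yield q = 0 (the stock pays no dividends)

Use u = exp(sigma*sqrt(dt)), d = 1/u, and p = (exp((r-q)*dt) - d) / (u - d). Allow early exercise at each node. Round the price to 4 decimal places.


Answer: Price = V(0,0) = 0.1842

Derivation:
dt = T/N = 0.333333
u = exp(sigma*sqrt(dt)) = 1.350159; d = 1/u = 0.740654
p = (exp((r-q)*dt) - d) / (u - d) = 0.436478
Discount per step: exp(-r*dt) = 0.993356
Stock lattice S(k, i) with i counting down-moves:
  k=0: S(0,0) = 1.0900
  k=1: S(1,0) = 1.4717; S(1,1) = 0.8073
  k=2: S(2,0) = 1.9870; S(2,1) = 1.0900; S(2,2) = 0.5979
  k=3: S(3,0) = 2.6828; S(3,1) = 1.4717; S(3,2) = 0.8073; S(3,3) = 0.4429
Terminal payoffs V(N, i) = max(K - S_T, 0):
  V(3,0) = 0.000000; V(3,1) = 0.000000; V(3,2) = 0.202687; V(3,3) = 0.567134
Backward induction: V(k, i) = exp(-r*dt) * [p * V(k+1, i) + (1-p) * V(k+1, i+1)]; then take max(V_cont, immediate exercise) for American.
  V(2,0) = exp(-r*dt) * [p*0.000000 + (1-p)*0.000000] = 0.000000; exercise = 0.000000; V(2,0) = max -> 0.000000
  V(2,1) = exp(-r*dt) * [p*0.000000 + (1-p)*0.202687] = 0.113460; exercise = 0.000000; V(2,1) = max -> 0.113460
  V(2,2) = exp(-r*dt) * [p*0.202687 + (1-p)*0.567134] = 0.405350; exercise = 0.412061; V(2,2) = max -> 0.412061
  V(1,0) = exp(-r*dt) * [p*0.000000 + (1-p)*0.113460] = 0.063512; exercise = 0.000000; V(1,0) = max -> 0.063512
  V(1,1) = exp(-r*dt) * [p*0.113460 + (1-p)*0.412061] = 0.279856; exercise = 0.202687; V(1,1) = max -> 0.279856
  V(0,0) = exp(-r*dt) * [p*0.063512 + (1-p)*0.279856] = 0.184195; exercise = 0.000000; V(0,0) = max -> 0.184195


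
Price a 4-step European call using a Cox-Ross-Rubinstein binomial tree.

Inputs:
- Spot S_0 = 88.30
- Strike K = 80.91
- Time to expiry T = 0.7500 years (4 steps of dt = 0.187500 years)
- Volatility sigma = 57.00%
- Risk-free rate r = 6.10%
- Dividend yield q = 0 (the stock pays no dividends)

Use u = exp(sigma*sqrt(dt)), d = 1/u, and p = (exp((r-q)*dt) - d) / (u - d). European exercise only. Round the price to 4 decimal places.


dt = T/N = 0.187500
u = exp(sigma*sqrt(dt)) = 1.279945; d = 1/u = 0.781283
p = (exp((r-q)*dt) - d) / (u - d) = 0.461675
Discount per step: exp(-r*dt) = 0.988628
Stock lattice S(k, i) with i counting down-moves:
  k=0: S(0,0) = 88.3000
  k=1: S(1,0) = 113.0192; S(1,1) = 68.9873
  k=2: S(2,0) = 144.6583; S(2,1) = 88.3000; S(2,2) = 53.8987
  k=3: S(3,0) = 185.1547; S(3,1) = 113.0192; S(3,2) = 68.9873; S(3,3) = 42.1101
  k=4: S(4,0) = 236.9879; S(4,1) = 144.6583; S(4,2) = 88.3000; S(4,3) = 53.8987; S(4,4) = 32.9000
Terminal payoffs V(N, i) = max(S_T - K, 0):
  V(4,0) = 156.077896; V(4,1) = 63.748326; V(4,2) = 7.390000; V(4,3) = 0.000000; V(4,4) = 0.000000
Backward induction: V(k, i) = exp(-r*dt) * [p * V(k+1, i) + (1-p) * V(k+1, i+1)].
  V(3,0) = exp(-r*dt) * [p*156.077896 + (1-p)*63.748326] = 105.164861
  V(3,1) = exp(-r*dt) * [p*63.748326 + (1-p)*7.390000] = 33.029294
  V(3,2) = exp(-r*dt) * [p*7.390000 + (1-p)*0.000000] = 3.372979
  V(3,3) = exp(-r*dt) * [p*0.000000 + (1-p)*0.000000] = 0.000000
  V(2,0) = exp(-r*dt) * [p*105.164861 + (1-p)*33.029294] = 65.578134
  V(2,1) = exp(-r*dt) * [p*33.029294 + (1-p)*3.372979] = 16.870497
  V(2,2) = exp(-r*dt) * [p*3.372979 + (1-p)*0.000000] = 1.539511
  V(1,0) = exp(-r*dt) * [p*65.578134 + (1-p)*16.870497] = 38.910012
  V(1,1) = exp(-r*dt) * [p*16.870497 + (1-p)*1.539511] = 8.519445
  V(0,0) = exp(-r*dt) * [p*38.910012 + (1-p)*8.519445] = 22.293567

Answer: Price = V(0,0) = 22.2936


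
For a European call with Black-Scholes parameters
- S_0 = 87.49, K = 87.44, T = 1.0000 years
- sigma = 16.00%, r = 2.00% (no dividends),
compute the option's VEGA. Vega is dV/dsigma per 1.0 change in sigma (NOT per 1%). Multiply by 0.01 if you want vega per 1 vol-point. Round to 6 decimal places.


d1 = 0.2085728578; d2 = 0.0485728578
phi(d1) = 0.3903584530; exp(-qT) = 1.0000000000; exp(-rT) = 0.9801986733
Vega = S * exp(-qT) * phi(d1) * sqrt(T) = 87.4900 * 1.0000000000 * 0.3903584530 * 1.0000000000 = 34.152461

Answer: Vega = 34.152461


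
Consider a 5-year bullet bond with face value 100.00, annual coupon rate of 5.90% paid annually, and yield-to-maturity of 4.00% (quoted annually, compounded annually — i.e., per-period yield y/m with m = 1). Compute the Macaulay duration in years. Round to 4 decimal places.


Coupon per period c = face * coupon_rate / m = 5.900000
Periods per year m = 1; per-period yield y/m = 0.040000
Number of cashflows N = 5
Cashflows (t years, CF_t, discount factor 1/(1+y/m)^(m*t), PV):
  t = 1.0000: CF_t = 5.900000, DF = 0.961538, PV = 5.673077
  t = 2.0000: CF_t = 5.900000, DF = 0.924556, PV = 5.454882
  t = 3.0000: CF_t = 5.900000, DF = 0.888996, PV = 5.245079
  t = 4.0000: CF_t = 5.900000, DF = 0.854804, PV = 5.043345
  t = 5.0000: CF_t = 105.900000, DF = 0.821927, PV = 87.042081
Price P = sum_t PV_t = 108.458462
Macaulay numerator sum_t t * PV_t:
  t * PV_t at t = 1.0000: 5.673077
  t * PV_t at t = 2.0000: 10.909763
  t * PV_t at t = 3.0000: 15.735236
  t * PV_t at t = 4.0000: 20.173379
  t * PV_t at t = 5.0000: 435.210403
Macaulay duration D = (sum_t t * PV_t) / P = 487.701858 / 108.458462 = 4.496669

Answer: Macaulay duration = 4.4967 years


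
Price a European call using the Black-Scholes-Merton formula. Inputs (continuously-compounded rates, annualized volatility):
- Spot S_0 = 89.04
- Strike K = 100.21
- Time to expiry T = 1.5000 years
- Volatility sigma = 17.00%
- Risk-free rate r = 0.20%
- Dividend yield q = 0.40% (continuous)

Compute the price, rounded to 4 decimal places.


d1 = (ln(S/K) + (r - q + 0.5*sigma^2) * T) / (sigma * sqrt(T)) = -0.47792560
d2 = d1 - sigma * sqrt(T) = -0.68613223
exp(-rT) = 0.99700450; exp(-qT) = 0.99401796
C = S_0 * exp(-qT) * N(d1) - K * exp(-rT) * N(d2)
N(d1) = 0.31635158; N(d2) = 0.24631487
C = 89.0400 * 0.99401796 * 0.31635158 - 100.2100 * 0.99700450 * 0.24631487 = 3.3902

Answer: Price = 3.3902


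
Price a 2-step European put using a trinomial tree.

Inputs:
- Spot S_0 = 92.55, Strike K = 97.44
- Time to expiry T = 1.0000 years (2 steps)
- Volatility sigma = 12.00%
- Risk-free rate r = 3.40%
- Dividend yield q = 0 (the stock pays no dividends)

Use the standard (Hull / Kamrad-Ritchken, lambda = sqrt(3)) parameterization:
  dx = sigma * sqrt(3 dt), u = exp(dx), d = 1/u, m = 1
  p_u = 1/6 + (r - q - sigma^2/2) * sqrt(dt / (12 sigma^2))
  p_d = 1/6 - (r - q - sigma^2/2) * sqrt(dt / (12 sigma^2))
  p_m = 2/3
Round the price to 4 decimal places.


Answer: Price = V(0,0) = 5.4838

Derivation:
dt = T/N = 0.500000; dx = sigma*sqrt(3*dt) = 0.146969
u = exp(dx) = 1.158319; d = 1/u = 0.863320
p_u = 0.212254, p_m = 0.666667, p_d = 0.121079
Discount per step: exp(-r*dt) = 0.983144
Stock lattice S(k, j) with j the centered position index:
  k=0: S(0,+0) = 92.5500
  k=1: S(1,-1) = 79.9003; S(1,+0) = 92.5500; S(1,+1) = 107.2024
  k=2: S(2,-2) = 68.9796; S(2,-1) = 79.9003; S(2,+0) = 92.5500; S(2,+1) = 107.2024; S(2,+2) = 124.1745
Terminal payoffs V(N, j) = max(K - S_T, 0):
  V(2,-2) = 28.460437; V(2,-1) = 17.539696; V(2,+0) = 4.890000; V(2,+1) = 0.000000; V(2,+2) = 0.000000
Backward induction: V(k, j) = exp(-r*dt) * [p_u * V(k+1, j+1) + p_m * V(k+1, j) + p_d * V(k+1, j-1)]
  V(1,-1) = exp(-r*dt) * [p_u*4.890000 + p_m*17.539696 + p_d*28.460437] = 15.904330
  V(1,+0) = exp(-r*dt) * [p_u*0.000000 + p_m*4.890000 + p_d*17.539696] = 5.292939
  V(1,+1) = exp(-r*dt) * [p_u*0.000000 + p_m*0.000000 + p_d*4.890000] = 0.582096
  V(0,+0) = exp(-r*dt) * [p_u*0.582096 + p_m*5.292939 + p_d*15.904330] = 5.483835


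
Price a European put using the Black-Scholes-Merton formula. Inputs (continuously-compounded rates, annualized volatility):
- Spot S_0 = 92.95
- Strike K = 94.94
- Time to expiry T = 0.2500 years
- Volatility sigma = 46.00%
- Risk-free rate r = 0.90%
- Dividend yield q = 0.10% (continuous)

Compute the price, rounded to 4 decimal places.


d1 = (ln(S/K) + (r - q + 0.5*sigma^2) * T) / (sigma * sqrt(T)) = 0.03159392
d2 = d1 - sigma * sqrt(T) = -0.19840608
exp(-rT) = 0.99775253; exp(-qT) = 0.99975003
P = K * exp(-rT) * N(-d2) - S_0 * exp(-qT) * N(-d1)
N(-d1) = 0.48739795; N(-d2) = 0.57863632
P = 94.9400 * 0.99775253 * 0.57863632 - 92.9500 * 0.99975003 * 0.48739795 = 9.5200

Answer: Price = 9.5200


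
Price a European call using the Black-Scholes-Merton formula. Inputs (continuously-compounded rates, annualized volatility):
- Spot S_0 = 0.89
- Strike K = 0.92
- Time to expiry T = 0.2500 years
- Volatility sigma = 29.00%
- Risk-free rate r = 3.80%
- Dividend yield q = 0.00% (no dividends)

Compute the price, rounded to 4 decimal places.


d1 = (ln(S/K) + (r - q + 0.5*sigma^2) * T) / (sigma * sqrt(T)) = -0.09061867
d2 = d1 - sigma * sqrt(T) = -0.23561867
exp(-rT) = 0.99054498; exp(-qT) = 1.00000000
C = S_0 * exp(-qT) * N(d1) - K * exp(-rT) * N(d2)
N(d1) = 0.46389780; N(d2) = 0.40686429
C = 0.8900 * 1.00000000 * 0.46389780 - 0.9200 * 0.99054498 * 0.40686429 = 0.0421

Answer: Price = 0.0421


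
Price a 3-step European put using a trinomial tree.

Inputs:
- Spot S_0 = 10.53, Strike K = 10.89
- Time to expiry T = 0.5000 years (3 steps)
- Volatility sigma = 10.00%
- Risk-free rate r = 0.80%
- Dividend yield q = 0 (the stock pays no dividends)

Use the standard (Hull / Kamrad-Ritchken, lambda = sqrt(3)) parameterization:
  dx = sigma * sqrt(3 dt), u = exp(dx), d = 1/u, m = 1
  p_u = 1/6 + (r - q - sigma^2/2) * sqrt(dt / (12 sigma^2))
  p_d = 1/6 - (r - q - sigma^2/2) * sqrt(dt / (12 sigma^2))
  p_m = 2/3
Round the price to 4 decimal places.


dt = T/N = 0.166667; dx = sigma*sqrt(3*dt) = 0.070711
u = exp(dx) = 1.073271; d = 1/u = 0.931731
p_u = 0.170202, p_m = 0.666667, p_d = 0.163131
Discount per step: exp(-r*dt) = 0.998668
Stock lattice S(k, j) with j the centered position index:
  k=0: S(0,+0) = 10.5300
  k=1: S(1,-1) = 9.8111; S(1,+0) = 10.5300; S(1,+1) = 11.3015
  k=2: S(2,-2) = 9.1413; S(2,-1) = 9.8111; S(2,+0) = 10.5300; S(2,+1) = 11.3015; S(2,+2) = 12.1296
  k=3: S(3,-3) = 8.5173; S(3,-2) = 9.1413; S(3,-1) = 9.8111; S(3,+0) = 10.5300; S(3,+1) = 11.3015; S(3,+2) = 12.1296; S(3,+3) = 13.0184
Terminal payoffs V(N, j) = max(K - S_T, 0):
  V(3,-3) = 2.372726; V(3,-2) = 1.748660; V(3,-1) = 1.078868; V(3,+0) = 0.360000; V(3,+1) = 0.000000; V(3,+2) = 0.000000; V(3,+3) = 0.000000
Backward induction: V(k, j) = exp(-r*dt) * [p_u * V(k+1, j+1) + p_m * V(k+1, j) + p_d * V(k+1, j-1)]
  V(2,-2) = exp(-r*dt) * [p_u*1.078868 + p_m*1.748660 + p_d*2.372726] = 1.734151
  V(2,-1) = exp(-r*dt) * [p_u*0.360000 + p_m*1.078868 + p_d*1.748660] = 1.064359
  V(2,+0) = exp(-r*dt) * [p_u*0.000000 + p_m*0.360000 + p_d*1.078868] = 0.415443
  V(2,+1) = exp(-r*dt) * [p_u*0.000000 + p_m*0.000000 + p_d*0.360000] = 0.058649
  V(2,+2) = exp(-r*dt) * [p_u*0.000000 + p_m*0.000000 + p_d*0.000000] = 0.000000
  V(1,-1) = exp(-r*dt) * [p_u*0.415443 + p_m*1.064359 + p_d*1.734151] = 1.061759
  V(1,+0) = exp(-r*dt) * [p_u*0.058649 + p_m*0.415443 + p_d*1.064359] = 0.459960
  V(1,+1) = exp(-r*dt) * [p_u*0.000000 + p_m*0.058649 + p_d*0.415443] = 0.106729
  V(0,+0) = exp(-r*dt) * [p_u*0.106729 + p_m*0.459960 + p_d*1.061759] = 0.497348

Answer: Price = V(0,0) = 0.4973
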